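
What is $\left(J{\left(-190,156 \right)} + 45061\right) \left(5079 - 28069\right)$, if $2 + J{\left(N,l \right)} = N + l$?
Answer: $-1035124750$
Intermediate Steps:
$J{\left(N,l \right)} = -2 + N + l$ ($J{\left(N,l \right)} = -2 + \left(N + l\right) = -2 + N + l$)
$\left(J{\left(-190,156 \right)} + 45061\right) \left(5079 - 28069\right) = \left(\left(-2 - 190 + 156\right) + 45061\right) \left(5079 - 28069\right) = \left(-36 + 45061\right) \left(-22990\right) = 45025 \left(-22990\right) = -1035124750$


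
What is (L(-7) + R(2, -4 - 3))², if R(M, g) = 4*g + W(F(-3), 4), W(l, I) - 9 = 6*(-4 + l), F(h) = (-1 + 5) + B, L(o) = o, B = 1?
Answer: 400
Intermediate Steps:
F(h) = 5 (F(h) = (-1 + 5) + 1 = 4 + 1 = 5)
W(l, I) = -15 + 6*l (W(l, I) = 9 + 6*(-4 + l) = 9 + (-24 + 6*l) = -15 + 6*l)
R(M, g) = 15 + 4*g (R(M, g) = 4*g + (-15 + 6*5) = 4*g + (-15 + 30) = 4*g + 15 = 15 + 4*g)
(L(-7) + R(2, -4 - 3))² = (-7 + (15 + 4*(-4 - 3)))² = (-7 + (15 + 4*(-7)))² = (-7 + (15 - 28))² = (-7 - 13)² = (-20)² = 400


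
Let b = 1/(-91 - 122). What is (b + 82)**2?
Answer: 305026225/45369 ≈ 6723.2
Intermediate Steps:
b = -1/213 (b = 1/(-213) = -1/213 ≈ -0.0046948)
(b + 82)**2 = (-1/213 + 82)**2 = (17465/213)**2 = 305026225/45369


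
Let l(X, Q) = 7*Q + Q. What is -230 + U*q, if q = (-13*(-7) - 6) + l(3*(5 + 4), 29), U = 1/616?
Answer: -141363/616 ≈ -229.49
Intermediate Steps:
l(X, Q) = 8*Q
U = 1/616 ≈ 0.0016234
q = 317 (q = (-13*(-7) - 6) + 8*29 = (91 - 6) + 232 = 85 + 232 = 317)
-230 + U*q = -230 + (1/616)*317 = -230 + 317/616 = -141363/616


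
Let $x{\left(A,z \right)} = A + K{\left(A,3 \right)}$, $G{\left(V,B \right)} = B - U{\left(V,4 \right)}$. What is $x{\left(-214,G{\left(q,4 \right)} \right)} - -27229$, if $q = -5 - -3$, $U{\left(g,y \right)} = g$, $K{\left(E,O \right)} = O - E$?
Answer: $27232$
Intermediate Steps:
$q = -2$ ($q = -5 + 3 = -2$)
$G{\left(V,B \right)} = B - V$
$x{\left(A,z \right)} = 3$ ($x{\left(A,z \right)} = A - \left(-3 + A\right) = 3$)
$x{\left(-214,G{\left(q,4 \right)} \right)} - -27229 = 3 - -27229 = 3 + 27229 = 27232$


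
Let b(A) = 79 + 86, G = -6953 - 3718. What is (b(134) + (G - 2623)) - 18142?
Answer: -31271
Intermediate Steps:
G = -10671
b(A) = 165
(b(134) + (G - 2623)) - 18142 = (165 + (-10671 - 2623)) - 18142 = (165 - 13294) - 18142 = -13129 - 18142 = -31271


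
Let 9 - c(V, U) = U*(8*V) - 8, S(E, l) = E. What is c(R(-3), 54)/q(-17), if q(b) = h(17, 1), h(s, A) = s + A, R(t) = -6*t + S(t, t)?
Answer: -6463/18 ≈ -359.06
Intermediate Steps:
R(t) = -5*t (R(t) = -6*t + t = -5*t)
c(V, U) = 17 - 8*U*V (c(V, U) = 9 - (U*(8*V) - 8) = 9 - (8*U*V - 8) = 9 - (-8 + 8*U*V) = 9 + (8 - 8*U*V) = 17 - 8*U*V)
h(s, A) = A + s
q(b) = 18 (q(b) = 1 + 17 = 18)
c(R(-3), 54)/q(-17) = (17 - 8*54*(-5*(-3)))/18 = (17 - 8*54*15)*(1/18) = (17 - 6480)*(1/18) = -6463*1/18 = -6463/18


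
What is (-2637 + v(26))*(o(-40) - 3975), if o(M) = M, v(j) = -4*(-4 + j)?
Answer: 10940875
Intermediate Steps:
v(j) = 16 - 4*j
(-2637 + v(26))*(o(-40) - 3975) = (-2637 + (16 - 4*26))*(-40 - 3975) = (-2637 + (16 - 104))*(-4015) = (-2637 - 88)*(-4015) = -2725*(-4015) = 10940875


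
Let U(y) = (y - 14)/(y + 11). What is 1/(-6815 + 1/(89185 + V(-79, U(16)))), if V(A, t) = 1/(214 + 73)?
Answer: -25596096/174437393953 ≈ -0.00014674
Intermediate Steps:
U(y) = (-14 + y)/(11 + y)
V(A, t) = 1/287
1/(-6815 + 1/(89185 + V(-79, U(16)))) = 1/(-6815 + 1/(89185 + 1/287)) = 1/(-6815 + 1/(25596096/287)) = 1/(-6815 + 287/25596096) = 1/(-174437393953/25596096) = -25596096/174437393953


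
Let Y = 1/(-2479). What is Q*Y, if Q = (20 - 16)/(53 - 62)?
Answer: 4/22311 ≈ 0.00017928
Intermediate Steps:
Y = -1/2479 ≈ -0.00040339
Q = -4/9 (Q = 4/(-9) = 4*(-⅑) = -4/9 ≈ -0.44444)
Q*Y = -4/9*(-1/2479) = 4/22311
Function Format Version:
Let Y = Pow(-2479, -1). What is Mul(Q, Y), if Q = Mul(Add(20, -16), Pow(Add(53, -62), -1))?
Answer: Rational(4, 22311) ≈ 0.00017928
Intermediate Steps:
Y = Rational(-1, 2479) ≈ -0.00040339
Q = Rational(-4, 9) (Q = Mul(4, Pow(-9, -1)) = Mul(4, Rational(-1, 9)) = Rational(-4, 9) ≈ -0.44444)
Mul(Q, Y) = Mul(Rational(-4, 9), Rational(-1, 2479)) = Rational(4, 22311)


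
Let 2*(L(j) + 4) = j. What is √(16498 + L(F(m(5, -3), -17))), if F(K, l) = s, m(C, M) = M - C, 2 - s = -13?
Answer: 3*√7334/2 ≈ 128.46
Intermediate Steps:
s = 15 (s = 2 - 1*(-13) = 2 + 13 = 15)
F(K, l) = 15
L(j) = -4 + j/2
√(16498 + L(F(m(5, -3), -17))) = √(16498 + (-4 + (½)*15)) = √(16498 + (-4 + 15/2)) = √(16498 + 7/2) = √(33003/2) = 3*√7334/2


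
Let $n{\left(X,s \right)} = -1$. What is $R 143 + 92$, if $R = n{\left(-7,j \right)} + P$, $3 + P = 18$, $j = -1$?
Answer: $2094$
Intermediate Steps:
$P = 15$ ($P = -3 + 18 = 15$)
$R = 14$ ($R = -1 + 15 = 14$)
$R 143 + 92 = 14 \cdot 143 + 92 = 2002 + 92 = 2094$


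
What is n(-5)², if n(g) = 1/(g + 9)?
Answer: 1/16 ≈ 0.062500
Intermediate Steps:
n(g) = 1/(9 + g)
n(-5)² = (1/(9 - 5))² = (1/4)² = (¼)² = 1/16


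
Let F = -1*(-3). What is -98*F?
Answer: -294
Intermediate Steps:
F = 3
-98*F = -98*3 = -294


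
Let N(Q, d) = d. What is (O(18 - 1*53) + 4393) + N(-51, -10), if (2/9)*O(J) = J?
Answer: 8451/2 ≈ 4225.5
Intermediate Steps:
O(J) = 9*J/2
(O(18 - 1*53) + 4393) + N(-51, -10) = (9*(18 - 1*53)/2 + 4393) - 10 = (9*(18 - 53)/2 + 4393) - 10 = ((9/2)*(-35) + 4393) - 10 = (-315/2 + 4393) - 10 = 8471/2 - 10 = 8451/2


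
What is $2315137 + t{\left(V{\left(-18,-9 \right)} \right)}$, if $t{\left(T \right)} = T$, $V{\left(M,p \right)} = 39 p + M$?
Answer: $2314768$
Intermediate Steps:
$V{\left(M,p \right)} = M + 39 p$
$2315137 + t{\left(V{\left(-18,-9 \right)} \right)} = 2315137 + \left(-18 + 39 \left(-9\right)\right) = 2315137 - 369 = 2314768$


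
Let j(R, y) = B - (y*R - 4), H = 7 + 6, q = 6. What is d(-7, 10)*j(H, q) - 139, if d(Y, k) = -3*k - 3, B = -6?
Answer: 2501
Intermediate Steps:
H = 13
j(R, y) = -2 - R*y (j(R, y) = -6 - (y*R - 4) = -6 - (R*y - 4) = -6 - (-4 + R*y) = -6 + (4 - R*y) = -2 - R*y)
d(Y, k) = -3 - 3*k
d(-7, 10)*j(H, q) - 139 = (-3 - 3*10)*(-2 - 1*13*6) - 139 = (-3 - 30)*(-2 - 78) - 139 = -33*(-80) - 139 = 2640 - 139 = 2501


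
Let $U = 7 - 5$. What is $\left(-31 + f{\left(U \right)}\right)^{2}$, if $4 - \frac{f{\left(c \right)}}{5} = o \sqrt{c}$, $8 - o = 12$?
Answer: $921 - 440 \sqrt{2} \approx 298.75$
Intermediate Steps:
$o = -4$ ($o = 8 - 12 = -4$)
$U = 2$ ($U = 7 - 5 = 2$)
$f{\left(c \right)} = 20 + 20 \sqrt{c}$ ($f{\left(c \right)} = 20 - 5 \left(- 4 \sqrt{c}\right) = 20 + 20 \sqrt{c}$)
$\left(-31 + f{\left(U \right)}\right)^{2} = \left(-31 + \left(20 + 20 \sqrt{2}\right)\right)^{2} = \left(-11 + 20 \sqrt{2}\right)^{2}$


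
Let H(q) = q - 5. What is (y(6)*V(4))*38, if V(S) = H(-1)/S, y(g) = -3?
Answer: 171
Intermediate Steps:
H(q) = -5 + q
V(S) = -6/S (V(S) = (-5 - 1)/S = -6/S)
(y(6)*V(4))*38 = -(-18)/4*38 = -3*(-3/2)*38 = (9/2)*38 = 171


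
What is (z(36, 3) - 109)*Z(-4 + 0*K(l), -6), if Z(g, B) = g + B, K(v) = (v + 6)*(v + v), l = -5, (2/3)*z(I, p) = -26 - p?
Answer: 1525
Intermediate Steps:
z(I, p) = -39 - 3*p/2 (z(I, p) = 3*(-26 - p)/2 = -39 - 3*p/2)
K(v) = 2*v*(6 + v) (K(v) = (6 + v)*(2*v) = 2*v*(6 + v))
Z(g, B) = B + g
(z(36, 3) - 109)*Z(-4 + 0*K(l), -6) = ((-39 - 3/2*3) - 109)*(-6 + (-4 + 0*(2*(-5)*(6 - 5)))) = ((-39 - 9/2) - 109)*(-6 + (-4 + 0*(2*(-5)*1))) = (-87/2 - 109)*(-6 + (-4 + 0*(-10))) = -305*(-6 + (-4 + 0))/2 = -305*(-6 - 4)/2 = -305/2*(-10) = 1525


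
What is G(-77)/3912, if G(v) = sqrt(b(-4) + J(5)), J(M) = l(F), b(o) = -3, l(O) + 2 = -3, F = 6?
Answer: I*sqrt(2)/1956 ≈ 0.00072301*I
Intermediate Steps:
l(O) = -5 (l(O) = -2 - 3 = -5)
J(M) = -5
G(v) = 2*I*sqrt(2) (G(v) = sqrt(-3 - 5) = sqrt(-8) = 2*I*sqrt(2))
G(-77)/3912 = (2*I*sqrt(2))/3912 = (2*I*sqrt(2))*(1/3912) = I*sqrt(2)/1956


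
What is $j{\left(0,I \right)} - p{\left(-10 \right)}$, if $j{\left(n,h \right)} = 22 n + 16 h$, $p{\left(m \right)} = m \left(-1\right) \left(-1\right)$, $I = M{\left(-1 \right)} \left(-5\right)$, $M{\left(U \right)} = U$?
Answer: $90$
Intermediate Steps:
$I = 5$ ($I = \left(-1\right) \left(-5\right) = 5$)
$p{\left(m \right)} = m$ ($p{\left(m \right)} = - m \left(-1\right) = m$)
$j{\left(n,h \right)} = 16 h + 22 n$
$j{\left(0,I \right)} - p{\left(-10 \right)} = \left(16 \cdot 5 + 22 \cdot 0\right) - -10 = \left(80 + 0\right) + 10 = 80 + 10 = 90$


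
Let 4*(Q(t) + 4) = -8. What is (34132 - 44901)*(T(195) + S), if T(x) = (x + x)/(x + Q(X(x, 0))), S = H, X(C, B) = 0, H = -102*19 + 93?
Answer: 1250334745/63 ≈ 1.9847e+7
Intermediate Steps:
H = -1845 (H = -1938 + 93 = -1845)
S = -1845
Q(t) = -6 (Q(t) = -4 + (¼)*(-8) = -4 - 2 = -6)
T(x) = 2*x/(-6 + x) (T(x) = (x + x)/(x - 6) = (2*x)/(-6 + x) = 2*x/(-6 + x))
(34132 - 44901)*(T(195) + S) = (34132 - 44901)*(2*195/(-6 + 195) - 1845) = -10769*(2*195/189 - 1845) = -10769*(2*195*(1/189) - 1845) = -10769*(130/63 - 1845) = -10769*(-116105/63) = 1250334745/63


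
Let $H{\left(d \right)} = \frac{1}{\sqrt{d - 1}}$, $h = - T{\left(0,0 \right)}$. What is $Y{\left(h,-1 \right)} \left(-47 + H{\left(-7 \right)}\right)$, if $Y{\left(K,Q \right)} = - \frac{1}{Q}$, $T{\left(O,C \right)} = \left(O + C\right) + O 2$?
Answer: $-47 - \frac{i \sqrt{2}}{4} \approx -47.0 - 0.35355 i$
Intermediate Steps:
$T{\left(O,C \right)} = C + 3 O$ ($T{\left(O,C \right)} = \left(C + O\right) + 2 O = C + 3 O$)
$h = 0$ ($h = - (0 + 3 \cdot 0) = - (0 + 0) = \left(-1\right) 0 = 0$)
$H{\left(d \right)} = \frac{1}{\sqrt{-1 + d}}$
$Y{\left(h,-1 \right)} \left(-47 + H{\left(-7 \right)}\right) = - \frac{1}{-1} \left(-47 + \frac{1}{\sqrt{-1 - 7}}\right) = \left(-1\right) \left(-1\right) \left(-47 + \frac{1}{\sqrt{-8}}\right) = 1 \left(-47 - \frac{i \sqrt{2}}{4}\right) = -47 - \frac{i \sqrt{2}}{4}$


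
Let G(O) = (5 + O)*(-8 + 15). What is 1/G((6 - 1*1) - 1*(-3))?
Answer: 1/91 ≈ 0.010989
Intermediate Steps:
G(O) = 35 + 7*O (G(O) = (5 + O)*7 = 35 + 7*O)
1/G((6 - 1*1) - 1*(-3)) = 1/(35 + 7*((6 - 1*1) - 1*(-3))) = 1/(35 + 7*((6 - 1) + 3)) = 1/(35 + 7*(5 + 3)) = 1/(35 + 7*8) = 1/(35 + 56) = 1/91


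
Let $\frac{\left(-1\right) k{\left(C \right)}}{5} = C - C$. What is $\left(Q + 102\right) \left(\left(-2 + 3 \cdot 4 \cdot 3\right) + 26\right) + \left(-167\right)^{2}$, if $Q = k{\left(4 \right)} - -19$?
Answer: $35149$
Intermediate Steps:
$k{\left(C \right)} = 0$ ($k{\left(C \right)} = - 5 \left(C - C\right) = \left(-5\right) 0 = 0$)
$Q = 19$ ($Q = 0 - -19 = 0 + 19 = 19$)
$\left(Q + 102\right) \left(\left(-2 + 3 \cdot 4 \cdot 3\right) + 26\right) + \left(-167\right)^{2} = \left(19 + 102\right) \left(\left(-2 + 3 \cdot 4 \cdot 3\right) + 26\right) + \left(-167\right)^{2} = 121 \left(\left(-2 + 12 \cdot 3\right) + 26\right) + 27889 = 121 \left(\left(-2 + 36\right) + 26\right) + 27889 = 121 \left(34 + 26\right) + 27889 = 121 \cdot 60 + 27889 = 7260 + 27889 = 35149$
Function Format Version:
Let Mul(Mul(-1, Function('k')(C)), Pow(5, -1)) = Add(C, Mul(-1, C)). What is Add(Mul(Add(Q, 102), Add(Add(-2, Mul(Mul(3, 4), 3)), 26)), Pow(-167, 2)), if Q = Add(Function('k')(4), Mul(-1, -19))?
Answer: 35149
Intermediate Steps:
Function('k')(C) = 0 (Function('k')(C) = Mul(-5, Add(C, Mul(-1, C))) = Mul(-5, 0) = 0)
Q = 19 (Q = Add(0, Mul(-1, -19)) = Add(0, 19) = 19)
Add(Mul(Add(Q, 102), Add(Add(-2, Mul(Mul(3, 4), 3)), 26)), Pow(-167, 2)) = Add(Mul(Add(19, 102), Add(Add(-2, Mul(Mul(3, 4), 3)), 26)), Pow(-167, 2)) = Add(Mul(121, Add(Add(-2, Mul(12, 3)), 26)), 27889) = Add(Mul(121, Add(Add(-2, 36), 26)), 27889) = Add(Mul(121, Add(34, 26)), 27889) = Add(Mul(121, 60), 27889) = Add(7260, 27889) = 35149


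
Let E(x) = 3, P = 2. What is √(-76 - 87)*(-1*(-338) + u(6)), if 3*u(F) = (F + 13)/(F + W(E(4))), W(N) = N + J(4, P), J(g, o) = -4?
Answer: 5089*I*√163/15 ≈ 4331.5*I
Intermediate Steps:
W(N) = -4 + N (W(N) = N - 4 = -4 + N)
u(F) = (13 + F)/(3*(-1 + F)) (u(F) = ((F + 13)/(F + (-4 + 3)))/3 = ((13 + F)/(F - 1))/3 = ((13 + F)/(-1 + F))/3 = (13 + F)/(3*(-1 + F)))
√(-76 - 87)*(-1*(-338) + u(6)) = √(-76 - 87)*(-1*(-338) + (13 + 6)/(3*(-1 + 6))) = √(-163)*(338 + (⅓)*19/5) = (I*√163)*(338 + (⅓)*(⅕)*19) = (I*√163)*(338 + 19/15) = (I*√163)*(5089/15) = 5089*I*√163/15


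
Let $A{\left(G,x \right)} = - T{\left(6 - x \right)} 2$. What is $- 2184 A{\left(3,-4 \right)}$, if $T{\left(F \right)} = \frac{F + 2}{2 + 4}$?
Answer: $8736$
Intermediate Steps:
$T{\left(F \right)} = \frac{1}{3} + \frac{F}{6}$ ($T{\left(F \right)} = \frac{2 + F}{6} = \left(2 + F\right) \frac{1}{6} = \frac{1}{3} + \frac{F}{6}$)
$A{\left(G,x \right)} = - \frac{8}{3} + \frac{x}{3}$ ($A{\left(G,x \right)} = - (\frac{1}{3} + \frac{6 - x}{6}) 2 = - (\frac{1}{3} - \left(-1 + \frac{x}{6}\right)) 2 = - (\frac{4}{3} - \frac{x}{6}) 2 = \left(- \frac{4}{3} + \frac{x}{6}\right) 2 = - \frac{8}{3} + \frac{x}{3}$)
$- 2184 A{\left(3,-4 \right)} = - 2184 \left(- \frac{8}{3} + \frac{1}{3} \left(-4\right)\right) = - 2184 \left(- \frac{8}{3} - \frac{4}{3}\right) = \left(-2184\right) \left(-4\right) = 8736$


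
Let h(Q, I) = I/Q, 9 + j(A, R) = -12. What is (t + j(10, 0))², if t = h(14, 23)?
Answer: 73441/196 ≈ 374.70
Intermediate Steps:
j(A, R) = -21 (j(A, R) = -9 - 12 = -21)
t = 23/14 ≈ 1.6429
(t + j(10, 0))² = (23/14 - 21)² = (-271/14)² = 73441/196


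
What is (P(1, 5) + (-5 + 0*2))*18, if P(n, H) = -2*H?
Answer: -270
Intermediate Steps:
(P(1, 5) + (-5 + 0*2))*18 = (-2*5 + (-5 + 0*2))*18 = (-10 + (-5 + 0))*18 = (-10 - 5)*18 = -15*18 = -270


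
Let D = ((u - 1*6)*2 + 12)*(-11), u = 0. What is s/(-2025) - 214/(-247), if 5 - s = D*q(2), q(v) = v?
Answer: 86423/100035 ≈ 0.86393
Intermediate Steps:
D = 0 (D = ((0 - 1*6)*2 + 12)*(-11) = ((0 - 6)*2 + 12)*(-11) = (-6*2 + 12)*(-11) = (-12 + 12)*(-11) = 0*(-11) = 0)
s = 5 (s = 5 - 0*2 = 5 - 1*0 = 5 + 0 = 5)
s/(-2025) - 214/(-247) = 5/(-2025) - 214/(-247) = 5*(-1/2025) - 214*(-1/247) = -1/405 + 214/247 = 86423/100035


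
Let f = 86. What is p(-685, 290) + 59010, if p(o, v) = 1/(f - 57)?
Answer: 1711291/29 ≈ 59010.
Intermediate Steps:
p(o, v) = 1/29 (p(o, v) = 1/(86 - 57) = 1/29)
p(-685, 290) + 59010 = 1/29 + 59010 = 1711291/29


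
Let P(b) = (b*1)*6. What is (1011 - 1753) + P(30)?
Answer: -562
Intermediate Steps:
P(b) = 6*b (P(b) = b*6 = 6*b)
(1011 - 1753) + P(30) = (1011 - 1753) + 6*30 = -742 + 180 = -562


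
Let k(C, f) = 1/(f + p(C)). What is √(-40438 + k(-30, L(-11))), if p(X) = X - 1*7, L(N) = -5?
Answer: I*√71332674/42 ≈ 201.09*I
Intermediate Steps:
p(X) = -7 + X (p(X) = X - 7 = -7 + X)
k(C, f) = 1/(-7 + C + f) (k(C, f) = 1/(f + (-7 + C)) = 1/(-7 + C + f))
√(-40438 + k(-30, L(-11))) = √(-40438 + 1/(-7 - 30 - 5)) = √(-40438 + 1/(-42)) = √(-40438 - 1/42) = √(-1698397/42) = I*√71332674/42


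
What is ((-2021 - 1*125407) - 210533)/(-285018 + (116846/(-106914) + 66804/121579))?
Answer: 2196492557118483/1852406370198343 ≈ 1.1858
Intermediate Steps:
((-2021 - 1*125407) - 210533)/(-285018 + (116846/(-106914) + 66804/121579)) = ((-2021 - 125407) - 210533)/(-285018 + (116846*(-1/106914) + 66804*(1/121579))) = (-127428 - 210533)/(-285018 + (-58423/53457 + 66804/121579)) = -337961/(-285018 - 3531868489/6499248603) = -337961/(-1852406370198343/6499248603) = -337961*(-6499248603/1852406370198343) = 2196492557118483/1852406370198343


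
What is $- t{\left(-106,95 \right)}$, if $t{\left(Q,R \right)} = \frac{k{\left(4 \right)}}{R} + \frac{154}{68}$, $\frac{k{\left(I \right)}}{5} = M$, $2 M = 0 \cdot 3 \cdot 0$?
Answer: $- \frac{77}{34} \approx -2.2647$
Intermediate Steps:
$M = 0$ ($M = \frac{0 \cdot 3 \cdot 0}{2} = \frac{0 \cdot 0}{2} = \frac{1}{2} \cdot 0 = 0$)
$k{\left(I \right)} = 0$ ($k{\left(I \right)} = 5 \cdot 0 = 0$)
$t{\left(Q,R \right)} = \frac{77}{34}$ ($t{\left(Q,R \right)} = \frac{0}{R} + \frac{154}{68} = 0 + 154 \cdot \frac{1}{68} = 0 + \frac{77}{34} = \frac{77}{34}$)
$- t{\left(-106,95 \right)} = \left(-1\right) \frac{77}{34} = - \frac{77}{34}$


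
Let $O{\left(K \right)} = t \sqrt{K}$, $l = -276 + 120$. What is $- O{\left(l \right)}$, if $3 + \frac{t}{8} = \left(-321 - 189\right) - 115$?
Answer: $10048 i \sqrt{39} \approx 62750.0 i$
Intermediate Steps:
$t = -5024$ ($t = -24 + 8 \left(\left(-321 - 189\right) - 115\right) = -24 + 8 \left(-510 - 115\right) = -24 + 8 \left(-625\right) = -24 - 5000 = -5024$)
$l = -156$
$O{\left(K \right)} = - 5024 \sqrt{K}$
$- O{\left(l \right)} = - \left(-5024\right) \sqrt{-156} = - \left(-5024\right) 2 i \sqrt{39} = - \left(-10048\right) i \sqrt{39} = 10048 i \sqrt{39}$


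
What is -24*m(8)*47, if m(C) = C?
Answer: -9024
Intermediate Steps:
-24*m(8)*47 = -24*8*47 = -192*47 = -9024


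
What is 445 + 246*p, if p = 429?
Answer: 105979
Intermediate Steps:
445 + 246*p = 445 + 246*429 = 445 + 105534 = 105979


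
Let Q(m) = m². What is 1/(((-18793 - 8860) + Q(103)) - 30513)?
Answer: -1/47557 ≈ -2.1027e-5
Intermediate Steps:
1/(((-18793 - 8860) + Q(103)) - 30513) = 1/(((-18793 - 8860) + 103²) - 30513) = 1/((-27653 + 10609) - 30513) = 1/(-17044 - 30513) = 1/(-47557) = -1/47557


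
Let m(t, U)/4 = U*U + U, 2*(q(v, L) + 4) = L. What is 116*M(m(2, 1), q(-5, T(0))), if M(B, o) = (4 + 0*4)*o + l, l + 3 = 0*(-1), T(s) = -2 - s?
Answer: -2668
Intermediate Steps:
q(v, L) = -4 + L/2
m(t, U) = 4*U + 4*U² (m(t, U) = 4*(U*U + U) = 4*(U² + U) = 4*(U + U²) = 4*U + 4*U²)
l = -3 (l = -3 + 0*(-1) = -3 + 0 = -3)
M(B, o) = -3 + 4*o (M(B, o) = (4 + 0*4)*o - 3 = (4 + 0)*o - 3 = 4*o - 3 = -3 + 4*o)
116*M(m(2, 1), q(-5, T(0))) = 116*(-3 + 4*(-4 + (-2 - 1*0)/2)) = 116*(-3 + 4*(-4 + (-2 + 0)/2)) = 116*(-3 + 4*(-4 + (½)*(-2))) = 116*(-3 + 4*(-4 - 1)) = 116*(-3 + 4*(-5)) = 116*(-3 - 20) = 116*(-23) = -2668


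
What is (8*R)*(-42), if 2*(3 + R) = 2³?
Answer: -336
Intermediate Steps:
R = 1 (R = -3 + (½)*2³ = -3 + (½)*8 = -3 + 4 = 1)
(8*R)*(-42) = (8*1)*(-42) = 8*(-42) = -336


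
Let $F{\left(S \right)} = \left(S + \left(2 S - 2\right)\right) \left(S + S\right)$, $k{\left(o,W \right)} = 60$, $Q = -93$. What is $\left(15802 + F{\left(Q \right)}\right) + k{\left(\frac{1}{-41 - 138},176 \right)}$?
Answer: $68128$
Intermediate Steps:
$F{\left(S \right)} = 2 S \left(-2 + 3 S\right)$ ($F{\left(S \right)} = \left(S + \left(-2 + 2 S\right)\right) 2 S = \left(-2 + 3 S\right) 2 S = 2 S \left(-2 + 3 S\right)$)
$\left(15802 + F{\left(Q \right)}\right) + k{\left(\frac{1}{-41 - 138},176 \right)} = \left(15802 + 2 \left(-93\right) \left(-2 + 3 \left(-93\right)\right)\right) + 60 = \left(15802 + 2 \left(-93\right) \left(-2 - 279\right)\right) + 60 = \left(15802 + 2 \left(-93\right) \left(-281\right)\right) + 60 = \left(15802 + 52266\right) + 60 = 68068 + 60 = 68128$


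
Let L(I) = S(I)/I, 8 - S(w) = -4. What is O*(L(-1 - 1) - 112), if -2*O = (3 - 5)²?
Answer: 236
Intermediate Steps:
S(w) = 12 (S(w) = 8 - 1*(-4) = 8 + 4 = 12)
O = -2 (O = -(3 - 5)²/2 = -½*(-2)² = -½*4 = -2)
L(I) = 12/I
O*(L(-1 - 1) - 112) = -2*(12/(-1 - 1) - 112) = -2*(12/(-2) - 112) = -2*(12*(-½) - 112) = -2*(-6 - 112) = -2*(-118) = 236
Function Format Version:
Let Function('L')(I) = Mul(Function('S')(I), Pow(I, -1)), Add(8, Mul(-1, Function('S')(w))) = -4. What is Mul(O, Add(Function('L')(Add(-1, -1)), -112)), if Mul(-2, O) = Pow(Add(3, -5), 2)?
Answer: 236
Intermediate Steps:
Function('S')(w) = 12 (Function('S')(w) = Add(8, Mul(-1, -4)) = Add(8, 4) = 12)
O = -2 (O = Mul(Rational(-1, 2), Pow(Add(3, -5), 2)) = Mul(Rational(-1, 2), Pow(-2, 2)) = Mul(Rational(-1, 2), 4) = -2)
Function('L')(I) = Mul(12, Pow(I, -1))
Mul(O, Add(Function('L')(Add(-1, -1)), -112)) = Mul(-2, Add(Mul(12, Pow(Add(-1, -1), -1)), -112)) = Mul(-2, Add(Mul(12, Pow(-2, -1)), -112)) = Mul(-2, Add(Mul(12, Rational(-1, 2)), -112)) = Mul(-2, Add(-6, -112)) = Mul(-2, -118) = 236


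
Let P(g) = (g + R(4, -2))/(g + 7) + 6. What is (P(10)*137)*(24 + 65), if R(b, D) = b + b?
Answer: 1463160/17 ≈ 86068.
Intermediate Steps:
R(b, D) = 2*b
P(g) = 6 + (8 + g)/(7 + g) (P(g) = (g + 2*4)/(g + 7) + 6 = (g + 8)/(7 + g) + 6 = (8 + g)/(7 + g) + 6 = 6 + (8 + g)/(7 + g))
(P(10)*137)*(24 + 65) = (((50 + 7*10)/(7 + 10))*137)*(24 + 65) = (((50 + 70)/17)*137)*89 = (((1/17)*120)*137)*89 = ((120/17)*137)*89 = (16440/17)*89 = 1463160/17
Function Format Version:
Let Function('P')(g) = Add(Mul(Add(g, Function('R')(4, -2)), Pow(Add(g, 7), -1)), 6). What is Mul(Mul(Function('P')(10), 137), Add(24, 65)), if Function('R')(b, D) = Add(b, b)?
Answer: Rational(1463160, 17) ≈ 86068.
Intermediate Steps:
Function('R')(b, D) = Mul(2, b)
Function('P')(g) = Add(6, Mul(Pow(Add(7, g), -1), Add(8, g))) (Function('P')(g) = Add(Mul(Add(g, Mul(2, 4)), Pow(Add(g, 7), -1)), 6) = Add(Mul(Add(g, 8), Pow(Add(7, g), -1)), 6) = Add(Mul(Add(8, g), Pow(Add(7, g), -1)), 6) = Add(Mul(Pow(Add(7, g), -1), Add(8, g)), 6) = Add(6, Mul(Pow(Add(7, g), -1), Add(8, g))))
Mul(Mul(Function('P')(10), 137), Add(24, 65)) = Mul(Mul(Mul(Pow(Add(7, 10), -1), Add(50, Mul(7, 10))), 137), Add(24, 65)) = Mul(Mul(Mul(Pow(17, -1), Add(50, 70)), 137), 89) = Mul(Mul(Mul(Rational(1, 17), 120), 137), 89) = Mul(Mul(Rational(120, 17), 137), 89) = Mul(Rational(16440, 17), 89) = Rational(1463160, 17)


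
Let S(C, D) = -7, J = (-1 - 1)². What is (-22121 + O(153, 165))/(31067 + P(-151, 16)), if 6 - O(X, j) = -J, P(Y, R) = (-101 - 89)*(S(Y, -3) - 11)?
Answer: -22111/34487 ≈ -0.64114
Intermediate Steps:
J = 4 (J = (-2)² = 4)
P(Y, R) = 3420 (P(Y, R) = (-101 - 89)*(-7 - 11) = -190*(-18) = 3420)
O(X, j) = 10 (O(X, j) = 6 - (-1)*4 = 6 - 1*(-4) = 6 + 4 = 10)
(-22121 + O(153, 165))/(31067 + P(-151, 16)) = (-22121 + 10)/(31067 + 3420) = -22111/34487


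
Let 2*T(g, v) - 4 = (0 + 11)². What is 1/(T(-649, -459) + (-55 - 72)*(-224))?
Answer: 2/57021 ≈ 3.5075e-5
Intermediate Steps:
T(g, v) = 125/2 (T(g, v) = 2 + (0 + 11)²/2 = 2 + (½)*11² = 2 + (½)*121 = 2 + 121/2 = 125/2)
1/(T(-649, -459) + (-55 - 72)*(-224)) = 1/(125/2 + (-55 - 72)*(-224)) = 1/(125/2 - 127*(-224)) = 1/(125/2 + 28448) = 1/(57021/2) = 2/57021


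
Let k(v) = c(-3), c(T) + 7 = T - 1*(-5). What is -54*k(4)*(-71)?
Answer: -19170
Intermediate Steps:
c(T) = -2 + T (c(T) = -7 + (T - 1*(-5)) = -7 + (T + 5) = -7 + (5 + T) = -2 + T)
k(v) = -5 (k(v) = -2 - 3 = -5)
-54*k(4)*(-71) = -54*(-5)*(-71) = 270*(-71) = -19170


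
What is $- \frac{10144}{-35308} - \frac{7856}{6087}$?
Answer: $- \frac{53908280}{53729949} \approx -1.0033$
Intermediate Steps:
$- \frac{10144}{-35308} - \frac{7856}{6087} = \left(-10144\right) \left(- \frac{1}{35308}\right) - \frac{7856}{6087} = \frac{2536}{8827} - \frac{7856}{6087} = - \frac{53908280}{53729949}$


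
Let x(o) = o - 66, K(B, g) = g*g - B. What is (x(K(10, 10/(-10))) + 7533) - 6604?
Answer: 854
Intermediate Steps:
K(B, g) = g² - B
x(o) = -66 + o
(x(K(10, 10/(-10))) + 7533) - 6604 = ((-66 + ((10/(-10))² - 1*10)) + 7533) - 6604 = ((-66 + ((10*(-⅒))² - 10)) + 7533) - 6604 = ((-66 + ((-1)² - 10)) + 7533) - 6604 = ((-66 + (1 - 10)) + 7533) - 6604 = ((-66 - 9) + 7533) - 6604 = (-75 + 7533) - 6604 = 7458 - 6604 = 854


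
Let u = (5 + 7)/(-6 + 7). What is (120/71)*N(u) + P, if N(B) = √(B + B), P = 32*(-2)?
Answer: -64 + 240*√6/71 ≈ -55.720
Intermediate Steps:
u = 12 (u = 12/1 = 12*1 = 12)
P = -64
N(B) = √2*√B (N(B) = √(2*B) = √2*√B)
(120/71)*N(u) + P = (120/71)*(√2*√12) - 64 = (120*(1/71))*(√2*(2*√3)) - 64 = 120*(2*√6)/71 - 64 = 240*√6/71 - 64 = -64 + 240*√6/71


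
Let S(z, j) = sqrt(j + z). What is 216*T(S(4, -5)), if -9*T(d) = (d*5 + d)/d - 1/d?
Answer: -144 - 24*I ≈ -144.0 - 24.0*I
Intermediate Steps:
T(d) = -2/3 + 1/(9*d) (T(d) = -((d*5 + d)/d - 1/d)/9 = -((5*d + d)/d - 1/d)/9 = -((6*d)/d - 1/d)/9 = -(6 - 1/d)/9 = -2/3 + 1/(9*d))
216*T(S(4, -5)) = 216*((1 - 6*sqrt(-5 + 4))/(9*(sqrt(-5 + 4)))) = 216*((1 - 6*I)/(9*(sqrt(-1)))) = 216*((1 - 6*I)/(9*I)) = 216*((-I)*(1 - 6*I)/9) = 216*(-I*(1 - 6*I)/9) = -24*I*(1 - 6*I)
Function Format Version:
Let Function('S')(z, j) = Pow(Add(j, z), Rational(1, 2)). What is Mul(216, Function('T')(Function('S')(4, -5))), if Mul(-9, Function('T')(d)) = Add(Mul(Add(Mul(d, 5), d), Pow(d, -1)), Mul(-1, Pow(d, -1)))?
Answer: Add(-144, Mul(-24, I)) ≈ Add(-144.00, Mul(-24.000, I))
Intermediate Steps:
Function('T')(d) = Add(Rational(-2, 3), Mul(Rational(1, 9), Pow(d, -1))) (Function('T')(d) = Mul(Rational(-1, 9), Add(Mul(Add(Mul(d, 5), d), Pow(d, -1)), Mul(-1, Pow(d, -1)))) = Mul(Rational(-1, 9), Add(Mul(Add(Mul(5, d), d), Pow(d, -1)), Mul(-1, Pow(d, -1)))) = Mul(Rational(-1, 9), Add(Mul(Mul(6, d), Pow(d, -1)), Mul(-1, Pow(d, -1)))) = Mul(Rational(-1, 9), Add(6, Mul(-1, Pow(d, -1)))) = Add(Rational(-2, 3), Mul(Rational(1, 9), Pow(d, -1))))
Mul(216, Function('T')(Function('S')(4, -5))) = Mul(216, Mul(Rational(1, 9), Pow(Pow(Add(-5, 4), Rational(1, 2)), -1), Add(1, Mul(-6, Pow(Add(-5, 4), Rational(1, 2)))))) = Mul(216, Mul(Rational(1, 9), Pow(Pow(-1, Rational(1, 2)), -1), Add(1, Mul(-6, Pow(-1, Rational(1, 2)))))) = Mul(216, Mul(Rational(1, 9), Pow(I, -1), Add(1, Mul(-6, I)))) = Mul(216, Mul(Rational(1, 9), Mul(-1, I), Add(1, Mul(-6, I)))) = Mul(216, Mul(Rational(-1, 9), I, Add(1, Mul(-6, I)))) = Mul(-24, I, Add(1, Mul(-6, I)))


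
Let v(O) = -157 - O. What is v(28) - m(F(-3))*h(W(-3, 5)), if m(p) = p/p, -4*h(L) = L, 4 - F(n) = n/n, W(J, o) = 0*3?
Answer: -185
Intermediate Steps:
W(J, o) = 0
F(n) = 3 (F(n) = 4 - n/n = 4 - 1*1 = 4 - 1 = 3)
h(L) = -L/4
m(p) = 1
v(28) - m(F(-3))*h(W(-3, 5)) = (-157 - 1*28) - (-¼*0) = (-157 - 28) - 0 = -185 - 1*0 = -185 + 0 = -185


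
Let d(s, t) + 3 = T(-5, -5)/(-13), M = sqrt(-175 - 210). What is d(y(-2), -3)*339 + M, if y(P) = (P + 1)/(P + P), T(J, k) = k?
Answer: -11526/13 + I*sqrt(385) ≈ -886.62 + 19.621*I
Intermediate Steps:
M = I*sqrt(385) (M = sqrt(-385) = I*sqrt(385) ≈ 19.621*I)
y(P) = (1 + P)/(2*P) (y(P) = (1 + P)/((2*P)) = (1/(2*P))*(1 + P) = (1 + P)/(2*P))
d(s, t) = -34/13 (d(s, t) = -3 - 5/(-13) = -3 - 5*(-1/13) = -3 + 5/13 = -34/13)
d(y(-2), -3)*339 + M = -34/13*339 + I*sqrt(385) = -11526/13 + I*sqrt(385)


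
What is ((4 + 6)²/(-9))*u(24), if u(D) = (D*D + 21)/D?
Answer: -4975/18 ≈ -276.39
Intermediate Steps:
u(D) = (21 + D²)/D (u(D) = (D² + 21)/D = (21 + D²)/D)
((4 + 6)²/(-9))*u(24) = ((4 + 6)²/(-9))*(24 + 21/24) = (10²*(-⅑))*(24 + 21*(1/24)) = (100*(-⅑))*(24 + 7/8) = -100/9*199/8 = -4975/18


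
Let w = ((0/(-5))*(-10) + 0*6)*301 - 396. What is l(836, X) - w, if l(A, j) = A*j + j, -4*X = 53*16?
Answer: -177048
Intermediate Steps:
X = -212 (X = -53*16/4 = -¼*848 = -212)
l(A, j) = j + A*j
w = -396 (w = ((0*(-⅕))*(-10) + 0)*301 - 396 = (0*(-10) + 0)*301 - 396 = (0 + 0)*301 - 396 = 0*301 - 396 = 0 - 396 = -396)
l(836, X) - w = -212*(1 + 836) - 1*(-396) = -212*837 + 396 = -177444 + 396 = -177048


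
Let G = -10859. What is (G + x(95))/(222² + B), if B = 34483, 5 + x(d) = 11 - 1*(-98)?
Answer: -10755/83767 ≈ -0.12839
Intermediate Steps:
x(d) = 104 (x(d) = -5 + (11 - 1*(-98)) = -5 + (11 + 98) = -5 + 109 = 104)
(G + x(95))/(222² + B) = (-10859 + 104)/(222² + 34483) = -10755/(49284 + 34483) = -10755/83767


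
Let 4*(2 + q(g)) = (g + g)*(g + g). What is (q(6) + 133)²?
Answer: 27889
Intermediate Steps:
q(g) = -2 + g² (q(g) = -2 + ((g + g)*(g + g))/4 = -2 + ((2*g)*(2*g))/4 = -2 + (4*g²)/4 = -2 + g²)
(q(6) + 133)² = ((-2 + 6²) + 133)² = ((-2 + 36) + 133)² = (34 + 133)² = 167² = 27889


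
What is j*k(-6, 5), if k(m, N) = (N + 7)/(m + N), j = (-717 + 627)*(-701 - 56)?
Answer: -817560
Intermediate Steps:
j = 68130 (j = -90*(-757) = 68130)
k(m, N) = (7 + N)/(N + m)
j*k(-6, 5) = 68130*((7 + 5)/(5 - 6)) = 68130*(12/(-1)) = 68130*(-1*12) = 68130*(-12) = -817560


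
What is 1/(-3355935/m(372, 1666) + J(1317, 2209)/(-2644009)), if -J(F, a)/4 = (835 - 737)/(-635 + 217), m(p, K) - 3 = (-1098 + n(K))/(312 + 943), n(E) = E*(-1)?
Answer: -50286407171/211579602278748511 ≈ -2.3767e-7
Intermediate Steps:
n(E) = -E
m(p, K) = 2667/1255 - K/1255 (m(p, K) = 3 + (-1098 - K)/(312 + 943) = 3 + (-1098 - K)/1255 = 3 + (-1098 - K)*(1/1255) = 3 + (-1098/1255 - K/1255) = 2667/1255 - K/1255)
J(F, a) = 196/209 (J(F, a) = -4*(835 - 737)/(-635 + 217) = -392/(-418) = -392*(-1)/418 = -4*(-49/209) = 196/209)
1/(-3355935/m(372, 1666) + J(1317, 2209)/(-2644009)) = 1/(-3355935/(2667/1255 - 1/1255*1666) + (196/209)/(-2644009)) = 1/(-3355935/(2667/1255 - 1666/1255) + (196/209)*(-1/2644009)) = 1/(-3355935/1001/1255 - 196/552597881) = 1/(-3355935*1255/1001 - 196/552597881) = 1/(-382881675/91 - 196/552597881) = 1/(-211579602278748511/50286407171) = -50286407171/211579602278748511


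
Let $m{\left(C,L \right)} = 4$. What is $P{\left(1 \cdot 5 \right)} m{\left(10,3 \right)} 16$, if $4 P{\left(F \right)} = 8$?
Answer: $128$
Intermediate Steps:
$P{\left(F \right)} = 2$ ($P{\left(F \right)} = \frac{1}{4} \cdot 8 = 2$)
$P{\left(1 \cdot 5 \right)} m{\left(10,3 \right)} 16 = 2 \cdot 4 \cdot 16 = 8 \cdot 16 = 128$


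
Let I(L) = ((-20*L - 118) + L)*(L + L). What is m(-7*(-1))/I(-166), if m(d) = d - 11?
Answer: 1/251988 ≈ 3.9684e-6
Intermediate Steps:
I(L) = 2*L*(-118 - 19*L) (I(L) = ((-118 - 20*L) + L)*(2*L) = (-118 - 19*L)*(2*L) = 2*L*(-118 - 19*L))
m(d) = -11 + d
m(-7*(-1))/I(-166) = (-11 - 7*(-1))/((-2*(-166)*(118 + 19*(-166)))) = (-11 + 7)/((-2*(-166)*(118 - 3154))) = -4/((-2*(-166)*(-3036))) = -4/(-1007952) = -4*(-1/1007952) = 1/251988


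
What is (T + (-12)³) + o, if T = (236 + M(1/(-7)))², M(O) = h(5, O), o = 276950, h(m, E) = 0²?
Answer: 330918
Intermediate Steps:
h(m, E) = 0
M(O) = 0
T = 55696 (T = (236 + 0)² = 236² = 55696)
(T + (-12)³) + o = (55696 + (-12)³) + 276950 = (55696 - 1728) + 276950 = 53968 + 276950 = 330918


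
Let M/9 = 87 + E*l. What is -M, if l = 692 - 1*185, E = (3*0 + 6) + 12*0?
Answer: -28161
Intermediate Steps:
E = 6 (E = (0 + 6) + 0 = 6 + 0 = 6)
l = 507 (l = 692 - 185 = 507)
M = 28161 (M = 9*(87 + 6*507) = 9*(87 + 3042) = 9*3129 = 28161)
-M = -1*28161 = -28161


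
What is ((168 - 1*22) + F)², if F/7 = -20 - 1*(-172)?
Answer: 1464100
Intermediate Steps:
F = 1064 (F = 7*(-20 - 1*(-172)) = 7*(-20 + 172) = 7*152 = 1064)
((168 - 1*22) + F)² = ((168 - 1*22) + 1064)² = ((168 - 22) + 1064)² = (146 + 1064)² = 1210² = 1464100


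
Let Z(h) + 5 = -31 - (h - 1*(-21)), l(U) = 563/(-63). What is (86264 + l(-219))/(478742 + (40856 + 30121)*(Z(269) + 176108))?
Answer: 5434069/786048338628 ≈ 6.9131e-6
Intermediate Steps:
l(U) = -563/63 (l(U) = 563*(-1/63) = -563/63)
Z(h) = -57 - h (Z(h) = -5 + (-31 - (h - 1*(-21))) = -5 + (-31 - (h + 21)) = -5 + (-31 - (21 + h)) = -5 + (-31 + (-21 - h)) = -5 + (-52 - h) = -57 - h)
(86264 + l(-219))/(478742 + (40856 + 30121)*(Z(269) + 176108)) = (86264 - 563/63)/(478742 + (40856 + 30121)*((-57 - 1*269) + 176108)) = 5434069/(63*(478742 + 70977*((-57 - 269) + 176108))) = 5434069/(63*(478742 + 70977*(-326 + 176108))) = 5434069/(63*(478742 + 70977*175782)) = 5434069/(63*(478742 + 12476479014)) = (5434069/63)/12476957756 = (5434069/63)*(1/12476957756) = 5434069/786048338628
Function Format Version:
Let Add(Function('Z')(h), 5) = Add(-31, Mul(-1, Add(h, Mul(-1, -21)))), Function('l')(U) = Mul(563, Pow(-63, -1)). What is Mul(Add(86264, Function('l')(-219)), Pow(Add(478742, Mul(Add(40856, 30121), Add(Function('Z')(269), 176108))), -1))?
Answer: Rational(5434069, 786048338628) ≈ 6.9131e-6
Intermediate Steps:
Function('l')(U) = Rational(-563, 63) (Function('l')(U) = Mul(563, Rational(-1, 63)) = Rational(-563, 63))
Function('Z')(h) = Add(-57, Mul(-1, h)) (Function('Z')(h) = Add(-5, Add(-31, Mul(-1, Add(h, Mul(-1, -21))))) = Add(-5, Add(-31, Mul(-1, Add(h, 21)))) = Add(-5, Add(-31, Mul(-1, Add(21, h)))) = Add(-5, Add(-31, Add(-21, Mul(-1, h)))) = Add(-5, Add(-52, Mul(-1, h))) = Add(-57, Mul(-1, h)))
Mul(Add(86264, Function('l')(-219)), Pow(Add(478742, Mul(Add(40856, 30121), Add(Function('Z')(269), 176108))), -1)) = Mul(Add(86264, Rational(-563, 63)), Pow(Add(478742, Mul(Add(40856, 30121), Add(Add(-57, Mul(-1, 269)), 176108))), -1)) = Mul(Rational(5434069, 63), Pow(Add(478742, Mul(70977, Add(Add(-57, -269), 176108))), -1)) = Mul(Rational(5434069, 63), Pow(Add(478742, Mul(70977, Add(-326, 176108))), -1)) = Mul(Rational(5434069, 63), Pow(Add(478742, Mul(70977, 175782)), -1)) = Mul(Rational(5434069, 63), Pow(Add(478742, 12476479014), -1)) = Mul(Rational(5434069, 63), Pow(12476957756, -1)) = Mul(Rational(5434069, 63), Rational(1, 12476957756)) = Rational(5434069, 786048338628)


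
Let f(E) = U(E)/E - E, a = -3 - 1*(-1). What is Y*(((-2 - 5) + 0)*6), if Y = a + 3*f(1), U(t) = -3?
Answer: 588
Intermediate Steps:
a = -2 (a = -3 + 1 = -2)
f(E) = -E - 3/E (f(E) = -3/E - E = -E - 3/E)
Y = -14 (Y = -2 + 3*(-1*1 - 3/1) = -2 + 3*(-1 - 3*1) = -2 + 3*(-1 - 3) = -2 + 3*(-4) = -2 - 12 = -14)
Y*(((-2 - 5) + 0)*6) = -14*((-2 - 5) + 0)*6 = -14*(-7 + 0)*6 = -(-98)*6 = -14*(-42) = 588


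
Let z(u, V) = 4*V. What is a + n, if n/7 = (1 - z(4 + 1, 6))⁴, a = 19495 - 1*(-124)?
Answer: 1978506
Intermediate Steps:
a = 19619 (a = 19495 + 124 = 19619)
n = 1958887 (n = 7*(1 - 4*6)⁴ = 7*(1 - 1*24)⁴ = 7*(1 - 24)⁴ = 7*(-23)⁴ = 7*279841 = 1958887)
a + n = 19619 + 1958887 = 1978506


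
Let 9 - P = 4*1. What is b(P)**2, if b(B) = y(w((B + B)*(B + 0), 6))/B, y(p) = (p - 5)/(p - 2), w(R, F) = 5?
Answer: 0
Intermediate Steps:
y(p) = (-5 + p)/(-2 + p)
P = 5 (P = 9 - 4 = 5)
b(B) = 0 (b(B) = ((-5 + 5)/(-2 + 5))/B = (0/3)/B = ((1/3)*0)/B = 0/B = 0)
b(P)**2 = 0**2 = 0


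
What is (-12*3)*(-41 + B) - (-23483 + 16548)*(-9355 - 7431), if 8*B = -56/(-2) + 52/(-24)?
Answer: -465638201/4 ≈ -1.1641e+8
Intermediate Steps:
B = 155/48 (B = (-56/(-2) + 52/(-24))/8 = (-56*(-½) + 52*(-1/24))/8 = (28 - 13/6)/8 = (⅛)*(155/6) = 155/48 ≈ 3.2292)
(-12*3)*(-41 + B) - (-23483 + 16548)*(-9355 - 7431) = (-12*3)*(-41 + 155/48) - (-23483 + 16548)*(-9355 - 7431) = -36*(-1813/48) - (-6935)*(-16786) = 5439/4 - 1*116410910 = 5439/4 - 116410910 = -465638201/4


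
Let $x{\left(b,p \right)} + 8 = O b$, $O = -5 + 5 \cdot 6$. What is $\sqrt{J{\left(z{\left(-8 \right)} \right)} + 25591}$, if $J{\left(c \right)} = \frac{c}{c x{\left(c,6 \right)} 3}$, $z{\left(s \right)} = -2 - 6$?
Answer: $\frac{\sqrt{622782537}}{156} \approx 159.97$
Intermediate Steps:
$z{\left(s \right)} = -8$
$O = 25$ ($O = -5 + 30 = 25$)
$x{\left(b,p \right)} = -8 + 25 b$
$J{\left(c \right)} = \frac{1}{3 \left(-8 + 25 c\right)}$ ($J{\left(c \right)} = \frac{c}{c \left(-8 + 25 c\right) 3} = \frac{c}{3 c \left(-8 + 25 c\right)} = c \frac{1}{3 c \left(-8 + 25 c\right)} = \frac{1}{3 \left(-8 + 25 c\right)}$)
$\sqrt{J{\left(z{\left(-8 \right)} \right)} + 25591} = \sqrt{\frac{1}{3 \left(-8 + 25 \left(-8\right)\right)} + 25591} = \sqrt{\frac{1}{3 \left(-8 - 200\right)} + 25591} = \sqrt{\frac{1}{3 \left(-208\right)} + 25591} = \sqrt{\frac{1}{3} \left(- \frac{1}{208}\right) + 25591} = \sqrt{- \frac{1}{624} + 25591} = \sqrt{\frac{15968783}{624}} = \frac{\sqrt{622782537}}{156}$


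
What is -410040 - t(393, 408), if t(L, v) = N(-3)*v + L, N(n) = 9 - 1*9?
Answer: -410433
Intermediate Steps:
N(n) = 0 (N(n) = 9 - 9 = 0)
t(L, v) = L (t(L, v) = 0*v + L = 0 + L = L)
-410040 - t(393, 408) = -410040 - 1*393 = -410040 - 393 = -410433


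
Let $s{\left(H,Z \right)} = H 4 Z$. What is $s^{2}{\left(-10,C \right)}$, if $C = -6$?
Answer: $57600$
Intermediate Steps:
$s{\left(H,Z \right)} = 4 H Z$
$s^{2}{\left(-10,C \right)} = \left(4 \left(-10\right) \left(-6\right)\right)^{2} = 240^{2} = 57600$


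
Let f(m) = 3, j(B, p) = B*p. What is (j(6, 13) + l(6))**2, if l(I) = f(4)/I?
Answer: 24649/4 ≈ 6162.3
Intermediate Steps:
l(I) = 3/I
(j(6, 13) + l(6))**2 = (6*13 + 3/6)**2 = (78 + 3*(1/6))**2 = (78 + 1/2)**2 = (157/2)**2 = 24649/4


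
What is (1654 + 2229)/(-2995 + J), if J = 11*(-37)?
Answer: -3883/3402 ≈ -1.1414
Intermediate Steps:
J = -407
(1654 + 2229)/(-2995 + J) = (1654 + 2229)/(-2995 - 407) = 3883/(-3402) = 3883*(-1/3402) = -3883/3402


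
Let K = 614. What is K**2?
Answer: 376996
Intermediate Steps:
K**2 = 614**2 = 376996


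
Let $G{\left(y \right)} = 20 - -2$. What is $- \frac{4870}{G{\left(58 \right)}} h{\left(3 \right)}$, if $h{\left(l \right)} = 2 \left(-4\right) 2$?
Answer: $\frac{38960}{11} \approx 3541.8$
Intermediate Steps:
$h{\left(l \right)} = -16$ ($h{\left(l \right)} = \left(-8\right) 2 = -16$)
$G{\left(y \right)} = 22$ ($G{\left(y \right)} = 20 + 2 = 22$)
$- \frac{4870}{G{\left(58 \right)}} h{\left(3 \right)} = - \frac{4870}{22} \left(-16\right) = \left(-4870\right) \frac{1}{22} \left(-16\right) = \left(- \frac{2435}{11}\right) \left(-16\right) = \frac{38960}{11}$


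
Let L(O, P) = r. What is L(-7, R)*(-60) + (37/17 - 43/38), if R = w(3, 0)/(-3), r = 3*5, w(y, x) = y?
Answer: -580725/646 ≈ -898.96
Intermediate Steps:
r = 15
R = -1 (R = 3/(-3) = 3*(-1/3) = -1)
L(O, P) = 15
L(-7, R)*(-60) + (37/17 - 43/38) = 15*(-60) + (37/17 - 43/38) = -900 + (37*(1/17) - 43*1/38) = -900 + (37/17 - 43/38) = -900 + 675/646 = -580725/646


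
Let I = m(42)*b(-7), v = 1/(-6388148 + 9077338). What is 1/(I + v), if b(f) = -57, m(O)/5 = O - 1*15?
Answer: -2689190/20693317049 ≈ -0.00012995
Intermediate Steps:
m(O) = -75 + 5*O (m(O) = 5*(O - 1*15) = 5*(O - 15) = 5*(-15 + O) = -75 + 5*O)
v = 1/2689190 ≈ 3.7186e-7
I = -7695 (I = (-75 + 5*42)*(-57) = (-75 + 210)*(-57) = 135*(-57) = -7695)
1/(I + v) = 1/(-7695 + 1/2689190) = 1/(-20693317049/2689190) = -2689190/20693317049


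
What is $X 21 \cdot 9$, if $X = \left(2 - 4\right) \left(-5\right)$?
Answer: $1890$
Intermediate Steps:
$X = 10$ ($X = \left(-2\right) \left(-5\right) = 10$)
$X 21 \cdot 9 = 10 \cdot 21 \cdot 9 = 210 \cdot 9 = 1890$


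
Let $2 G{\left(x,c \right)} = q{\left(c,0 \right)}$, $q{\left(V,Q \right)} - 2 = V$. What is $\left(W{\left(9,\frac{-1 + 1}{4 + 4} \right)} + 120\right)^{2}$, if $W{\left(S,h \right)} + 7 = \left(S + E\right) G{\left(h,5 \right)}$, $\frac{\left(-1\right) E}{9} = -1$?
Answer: $30976$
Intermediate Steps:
$E = 9$ ($E = \left(-9\right) \left(-1\right) = 9$)
$q{\left(V,Q \right)} = 2 + V$
$G{\left(x,c \right)} = 1 + \frac{c}{2}$ ($G{\left(x,c \right)} = \frac{2 + c}{2} = 1 + \frac{c}{2}$)
$W{\left(S,h \right)} = \frac{49}{2} + \frac{7 S}{2}$ ($W{\left(S,h \right)} = -7 + \left(S + 9\right) \left(1 + \frac{1}{2} \cdot 5\right) = -7 + \left(9 + S\right) \left(1 + \frac{5}{2}\right) = -7 + \left(9 + S\right) \frac{7}{2} = -7 + \left(\frac{63}{2} + \frac{7 S}{2}\right) = \frac{49}{2} + \frac{7 S}{2}$)
$\left(W{\left(9,\frac{-1 + 1}{4 + 4} \right)} + 120\right)^{2} = \left(\left(\frac{49}{2} + \frac{7}{2} \cdot 9\right) + 120\right)^{2} = \left(\left(\frac{49}{2} + \frac{63}{2}\right) + 120\right)^{2} = \left(56 + 120\right)^{2} = 176^{2} = 30976$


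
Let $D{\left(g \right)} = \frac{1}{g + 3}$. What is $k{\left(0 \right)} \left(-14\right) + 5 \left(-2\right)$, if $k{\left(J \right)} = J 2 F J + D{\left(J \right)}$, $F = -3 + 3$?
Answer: $- \frac{44}{3} \approx -14.667$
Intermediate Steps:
$D{\left(g \right)} = \frac{1}{3 + g}$
$F = 0$
$k{\left(J \right)} = \frac{1}{3 + J}$ ($k{\left(J \right)} = J 2 \cdot 0 J + \frac{1}{3 + J} = 2 J 0 J + \frac{1}{3 + J} = 0 J + \frac{1}{3 + J} = 0 + \frac{1}{3 + J} = \frac{1}{3 + J}$)
$k{\left(0 \right)} \left(-14\right) + 5 \left(-2\right) = \frac{1}{3 + 0} \left(-14\right) + 5 \left(-2\right) = \frac{1}{3} \left(-14\right) - 10 = - \frac{14}{3} - 10 = - \frac{44}{3}$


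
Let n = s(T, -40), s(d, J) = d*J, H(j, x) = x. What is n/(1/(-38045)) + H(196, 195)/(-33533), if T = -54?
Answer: -2755648047795/33533 ≈ -8.2177e+7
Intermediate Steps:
s(d, J) = J*d
n = 2160 (n = -40*(-54) = 2160)
n/(1/(-38045)) + H(196, 195)/(-33533) = 2160/(1/(-38045)) + 195/(-33533) = 2160/(-1/38045) + 195*(-1/33533) = 2160*(-38045) - 195/33533 = -82177200 - 195/33533 = -2755648047795/33533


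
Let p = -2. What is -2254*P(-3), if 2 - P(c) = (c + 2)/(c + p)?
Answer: -20286/5 ≈ -4057.2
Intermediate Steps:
P(c) = 2 - (2 + c)/(-2 + c) (P(c) = 2 - (c + 2)/(c - 2) = 2 - (2 + c)/(-2 + c))
-2254*P(-3) = -2254*(-6 - 3)/(-2 - 3) = -2254*(-9)/(-5) = -(-2254)*(-9)/5 = -2254*9/5 = -20286/5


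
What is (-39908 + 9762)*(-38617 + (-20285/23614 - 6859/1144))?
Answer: 7863590710550537/6753604 ≈ 1.1644e+9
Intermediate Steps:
(-39908 + 9762)*(-38617 + (-20285/23614 - 6859/1144)) = -30146*(-38617 + (-20285*1/23614 - 6859*1/1144)) = -30146*(-38617 + (-20285/23614 - 6859/1144)) = -30146*(-38617 - 92587233/13507208) = -30146*(-521700438569/13507208) = 7863590710550537/6753604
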